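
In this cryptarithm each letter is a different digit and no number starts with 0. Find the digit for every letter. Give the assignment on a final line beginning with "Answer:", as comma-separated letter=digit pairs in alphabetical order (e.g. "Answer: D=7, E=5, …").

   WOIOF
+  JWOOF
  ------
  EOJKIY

Step 1. [col 1: F + F ≡ Y (mod 10)] no forcing yet in column 1 (carry-in 0); F=2 is free and consistent — try it ⇒ F=2.
Step 2. [col 1: F + F ≡ Y (mod 10)] from column 1 (F=2, carry-in 0, digits 2 already taken and all letters distinct): Y must equal 4 ⇒ Y=4.
Step 3. [E] adding two 5-digit numbers gives at most 5+1 digits, and here it does — E is that final carry and must be 1. So E=1.
Step 4. [col 2: O + O ≡ I (mod 10)] no forcing yet in column 2 (carry-in 0); I=6 is free and consistent — try it. So I=6.
Step 5. [col 2: O + O ≡ I (mod 10)] several values work for O in column 2 (O + O ≡ I (mod 10), carry-in 0); try O=3 ⇒ O=3.
Step 6. [col 3: I + O ≡ K (mod 10)] from column 3 (I=6, O=3, carry-in 0, digits 1,2,3,4,6 already taken and all letters distinct): K must equal 9 ⇒ K=9.
Step 7. [col 4: O + W ≡ J (mod 10)] several values work for W in column 4 (O + W ≡ J (mod 10), carry-in 0); try W=5, so W=5.
Step 8. [col 4: O + W ≡ J (mod 10)] column 4 reads O+W+carry(0)=J with O=3, W=5; with digits 1,2,3,4,5,6,9 already taken and all letters distinct, the only value for J is 8, so J=8.

Answer: E=1, F=2, I=6, J=8, K=9, O=3, W=5, Y=4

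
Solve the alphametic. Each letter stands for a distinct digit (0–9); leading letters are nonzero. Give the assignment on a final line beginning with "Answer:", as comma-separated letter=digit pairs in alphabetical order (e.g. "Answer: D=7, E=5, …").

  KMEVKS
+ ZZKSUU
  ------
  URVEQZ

Step 1. [col 1: S + U ≡ Z (mod 10)] U=5 is one option consistent with column 1 (S + U ≡ Z (mod 10), carry-in 0) — take it, so U=5.
Step 2. [col 1: S + U ≡ Z (mod 10)] several values work for S in column 1 (S + U ≡ Z (mod 10), carry-in 0); try S=8. So S=8.
Step 3. [col 1: S + U ≡ Z (mod 10)] in column 1 we have S+U≡Z with carry-in 0; given S=8, U=5 and digits 5,8 already taken and all letters distinct, that pins Z to 3, so Z=3.
Step 4. [col 2: K + U ≡ Q (mod 10)] no forcing yet in column 2 (carry-in 1); Q=7 is free and consistent — try it, so Q=7.
Step 5. [col 2: K + U ≡ Q (mod 10)] column 2 reads K+U+carry(1)=Q with U=5, Q=7; with digits 3,5,7,8 already taken and all letters distinct, the only value for K is 1, so K=1.
Step 6. [col 3: V + S ≡ E (mod 10)] column 3 (V + S ≡ E (mod 10), carry-in 0) doesn't pin E yet; pick E=4 and continue. So E=4.
Step 7. [col 3: V + S ≡ E (mod 10)] column 3 reads V+S+carry(0)=E with S=8, E=4; with digits 1,3,4,5,7,8 already taken and all letters distinct, the only value for V is 6. So V=6.
Step 8. [col 5: M + Z ≡ R (mod 10)] column 5 reads M+Z+carry(0)=R with Z=3; with digits 1,3,4,5,6,7,8 already taken and all letters distinct, the only value for M is 9, so M=9.
Step 9. [col 5: M + Z ≡ R (mod 10)] in column 5 we have M+Z≡R with carry-in 0; given M=9, Z=3 and digits 1,3,4,5,6,7,8,9 already taken and all letters distinct, that pins R to 2 ⇒ R=2.

Answer: E=4, K=1, M=9, Q=7, R=2, S=8, U=5, V=6, Z=3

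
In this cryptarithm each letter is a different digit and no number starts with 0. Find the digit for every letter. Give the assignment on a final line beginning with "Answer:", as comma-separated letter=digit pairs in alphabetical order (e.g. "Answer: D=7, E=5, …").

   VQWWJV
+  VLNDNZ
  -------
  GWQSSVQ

Step 1. [G] the sum has 7 digits but both addends have 6; that extra leading digit G is the final carry, namely 1. So G=1.
Step 2. [col 1: V + Z ≡ Q (mod 10)] Q=4 is one option consistent with column 1 (V + Z ≡ Q (mod 10), carry-in 0) — take it, so Q=4.
Step 3. [col 1: V + Z ≡ Q (mod 10)] no forcing yet in column 1 (carry-in 0); Z=6 is free and consistent — try it. So Z=6.
Step 4. [col 1: V + Z ≡ Q (mod 10)] from column 1 (Z=6, Q=4, carry-in 0, digits 1,4,6 already taken and all letters distinct): V must equal 8 ⇒ V=8.
Step 5. [col 2: J + N ≡ V (mod 10)] several values work for N in column 2 (J + N ≡ V (mod 10), carry-in 1); try N=2 ⇒ N=2.
Step 6. [col 2: J + N ≡ V (mod 10)] from column 2 (N=2, V=8, carry-in 1, digits 1,2,4,6,8 already taken and all letters distinct): J must equal 5. So J=5.
Step 7. [col 3: W + D ≡ S (mod 10)] in column 3 we have W+D≡S with carry-in 0; given nothing yet and digits 1,2,4,5,6,8 already taken and all letters distinct, that pins S to 0 ⇒ S=0.
Step 8. [col 3: W + D ≡ S (mod 10)] several values work for W in column 3 (W + D ≡ S (mod 10), carry-in 0); try W=7 ⇒ W=7.
Step 9. [col 3: W + D ≡ S (mod 10)] from column 3 (W=7, S=0, carry-in 0, digits 0,1,2,4,5,6,7,8 already taken and all letters distinct): D must equal 3 ⇒ D=3.
Step 10. [col 5: Q + L ≡ Q (mod 10)] column 5 reads Q+L+carry(1)=Q with Q=4; with digits 0,1,2,3,4,5,6,7,8 already taken and all letters distinct, the only value for L is 9. So L=9.

Answer: D=3, G=1, J=5, L=9, N=2, Q=4, S=0, V=8, W=7, Z=6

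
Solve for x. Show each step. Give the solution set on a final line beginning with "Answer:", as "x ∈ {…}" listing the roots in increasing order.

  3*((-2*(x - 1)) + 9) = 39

Step 1. [3*((-2*(x - 1)) + 9) = 39] 3 out front; divide by 3 ⇒ div: (-2*(x - 1)) + 9 = 13.
Step 2. [(-2*(x - 1)) + 9 = 13] 9 comes off first (subtract 9) ⇒ sub: -2*(x - 1) = 4.
Step 3. [-2*(x - 1) = 4] LHS = -2·(…); ÷-2 both sides ⇒ div: x - 1 = -2.
Step 4. [x - 1 = -2] peel the -1: add 1 from each side. So sub: x = -1.

Answer: x ∈ {-1}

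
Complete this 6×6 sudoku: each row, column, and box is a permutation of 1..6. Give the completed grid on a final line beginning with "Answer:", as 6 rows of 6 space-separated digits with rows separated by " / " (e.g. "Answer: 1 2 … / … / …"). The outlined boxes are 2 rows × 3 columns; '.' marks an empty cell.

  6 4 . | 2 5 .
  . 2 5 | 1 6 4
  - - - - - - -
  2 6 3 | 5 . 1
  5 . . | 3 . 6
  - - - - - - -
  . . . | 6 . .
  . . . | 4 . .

Step 1. [r4c5∈{2,4}] in row 4, 2 fits only at r4c5. So r4c5=2.
Step 2. [r1c3∈{1}] nothing but 1 survives at r1c3, so r1c3=1.
Step 3. [r5c1∈{1,3,4}] across col 1, 4 lands solely at r5c1. So r5c1=4.
Step 4. [r6c1∈{1,3}] col 1 places 1 nowhere but r6c1. So r6c1=1.
Step 5. [r6c5∈{3}] r6c5 is down to just 3 ⇒ r6c5=3.
Step 6. [r5c3∈{2}] r5c3's peers cover all but 2, so r5c3=2.
Step 7. [r5c6∈{5}] only 5 remains possible at r5c6 ⇒ r5c6=5.
Step 8. [r3c5∈{4}] only 4 remains possible at r3c5, so r3c5=4.
Step 9. [r4c2∈{1}] r4c2 is down to just 1, so r4c2=1.
Step 10. [r5c2∈{3}] r5c2 is down to just 3, so r5c2=3.
Step 11. [r4c3∈{4}] only 4 remains possible at r4c3 ⇒ r4c3=4.
Step 12. [r6c6∈{2}] nothing but 2 survives at r6c6. So r6c6=2.
Step 13. [r2c1∈{3}] r2c1's peers cover all but 3 ⇒ r2c1=3.
Step 14. [r5c5∈{1}] nothing but 1 survives at r5c5. So r5c5=1.
Step 15. [r6c3∈{6}] r6c3 has the single candidate 6. So r6c3=6.
Step 16. [r1c6∈{3}] r1c6 is down to just 3. So r1c6=3.
Step 17. [r6c2∈{5}] r6c2 has the single candidate 5, so r6c2=5.

Answer: 6 4 1 2 5 3 / 3 2 5 1 6 4 / 2 6 3 5 4 1 / 5 1 4 3 2 6 / 4 3 2 6 1 5 / 1 5 6 4 3 2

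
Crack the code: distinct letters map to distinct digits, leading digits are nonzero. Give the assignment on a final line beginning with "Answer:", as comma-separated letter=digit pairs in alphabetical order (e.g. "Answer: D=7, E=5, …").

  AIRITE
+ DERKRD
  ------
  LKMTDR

Step 1. [col 1: E + D ≡ R (mod 10)] R=7 is one option consistent with column 1 (E + D ≡ R (mod 10), carry-in 0) — take it. So R=7.
Step 2. [col 1: E + D ≡ R (mod 10)] E=1 is one option consistent with column 1 (E + D ≡ R (mod 10), carry-in 0) — take it ⇒ E=1.
Step 3. [col 1: E + D ≡ R (mod 10)] from column 1 (E=1, R=7, carry-in 0, digits 1,7 already taken and all letters distinct): D must equal 6, so D=6.
Step 4. [col 2: T + R ≡ D (mod 10)] column 2: given R=7, D=6, carry-in 0, and digits 1,6,7 already taken and all letters distinct, T+R≡D (mod 10) forces T=9, so T=9.
Step 5. [col 3: I + K ≡ T (mod 10)] column 3 (I + K ≡ T (mod 10), carry-in 1) doesn't pin K yet; pick K=5 and continue ⇒ K=5.
Step 6. [col 3: I + K ≡ T (mod 10)] column 3: given K=5, T=9, carry-in 1, and digits 1,5,6,7,9 already taken and all letters distinct, I+K≡T (mod 10) forces I=3. So I=3.
Step 7. [col 4: R + R ≡ M (mod 10)] column 4: given R=7, carry-in 0, and digits 1,3,5,6,7,9 already taken and all letters distinct, R+R≡M (mod 10) forces M=4 ⇒ M=4.
Step 8. [col 6: A + D ≡ L (mod 10)] from column 6 (D=6, carry-in 0, digits 1,3,4,5,6,7,9 already taken and all letters distinct): L must equal 8. So L=8.
Step 9. [col 6: A + D ≡ L (mod 10)] column 6 reads A+D+carry(0)=L with D=6, L=8; with digits 1,3,4,5,6,7,8,9 already taken and all letters distinct, the only value for A is 2 ⇒ A=2.

Answer: A=2, D=6, E=1, I=3, K=5, L=8, M=4, R=7, T=9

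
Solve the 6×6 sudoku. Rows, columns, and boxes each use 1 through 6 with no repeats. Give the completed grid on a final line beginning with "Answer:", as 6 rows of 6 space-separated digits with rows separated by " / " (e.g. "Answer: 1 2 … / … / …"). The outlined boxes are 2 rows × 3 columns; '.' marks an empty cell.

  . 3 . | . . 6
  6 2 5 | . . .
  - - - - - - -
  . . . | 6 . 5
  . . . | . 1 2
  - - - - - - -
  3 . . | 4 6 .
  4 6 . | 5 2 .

Step 1. [r3c5∈{3,4}] r3c5 is the only open cell in box 4 admitting 4 ⇒ r3c5=4.
Step 2. [r6c3∈{1}] only 1 remains possible at r6c3, so r6c3=1.
Step 3. [r4c3∈{3,4,6}] in row 4, 6 fits only at r4c3. So r4c3=6.
Step 4. [r1c1∈{1}] r1c1's peers cover all but 1, so r1c1=1.
Step 5. [r2c6∈{1,3,4}] in row 2, 4 fits only at r2c6. So r2c6=4.
Step 6. [r4c2∈{4,5}] 4 has one home in row 4: r4c2, so r4c2=4.
Step 7. [r3c3∈{2,3}] 3 has one home in row 3: r3c3, so r3c3=3.
Step 8. [r2c5∈{3}] r2c5's peers cover all but 3, so r2c5=3.
Step 9. [r4c1∈{5}] r4c1's peers cover all but 5, so r4c1=5.
Step 10. [r5c2∈{5}] nothing but 5 survives at r5c2 ⇒ r5c2=5.
Step 11. [r3c1∈{2}] r3c1 has the single candidate 2 ⇒ r3c1=2.
Step 12. [r4c4∈{3}] r4c4's peers cover all but 3, so r4c4=3.
Step 13. [r5c6∈{1}] r5c6's peers cover all but 1. So r5c6=1.
Step 14. [r1c3∈{4}] r1c3 has the single candidate 4 ⇒ r1c3=4.
Step 15. [r1c5∈{5}] r1c5 has the single candidate 5. So r1c5=5.
Step 16. [r3c2∈{1}] r3c2 has the single candidate 1. So r3c2=1.
Step 17. [r2c4∈{1}] r2c4 has the single candidate 1 ⇒ r2c4=1.
Step 18. [r6c6∈{3}] r6c6 is down to just 3, so r6c6=3.
Step 19. [r5c3∈{2}] r5c3 is down to just 2. So r5c3=2.
Step 20. [r1c4∈{2}] nothing but 2 survives at r1c4. So r1c4=2.

Answer: 1 3 4 2 5 6 / 6 2 5 1 3 4 / 2 1 3 6 4 5 / 5 4 6 3 1 2 / 3 5 2 4 6 1 / 4 6 1 5 2 3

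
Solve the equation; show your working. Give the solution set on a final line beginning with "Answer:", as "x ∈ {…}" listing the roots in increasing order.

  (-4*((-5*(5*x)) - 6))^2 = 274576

Step 1. [(-4*((-5*(5*x)) - 6))^2 = 274576] 274576 ≥ 0, LHS is (·)² — take ±√, so sqrt: -4*((-5*(5*x)) - 6) = 524 or -524.
Step 2. [-4*((-5*(5*x)) - 6) = 524 or -524] -4 out front; divide by -4. So div: (-5*(5*x)) - 6 = -131 or 131.
Step 3. [(-5*(5*x)) - 6 = -131 or 131] the outer -6 inverts by adding 6 ⇒ sub: -5*(5*x) = -125 or 137.
Step 4. [-5*(5*x) = -125 or 137] leading coefficient -5: divide by -5. So div: 5*x = 25 or -137/5.
Step 5. [5*x = 25 or -137/5] LHS = 5·(…); ÷5 both sides ⇒ div: x = 5 or -137/25.

Answer: x ∈ {-137/25, 5}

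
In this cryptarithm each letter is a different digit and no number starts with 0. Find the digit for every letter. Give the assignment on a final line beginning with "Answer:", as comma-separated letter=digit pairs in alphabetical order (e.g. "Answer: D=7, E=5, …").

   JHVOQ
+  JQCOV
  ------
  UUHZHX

Step 1. [col 1: Q + V ≡ X (mod 10)] column 1 (Q + V ≡ X (mod 10), carry-in 0) doesn't pin V yet; pick V=3 and continue, so V=3.
Step 2. [U] adding two 5-digit numbers gives at most 5+1 digits, and here it does — U is that final carry and must be 1. So U=1.
Step 3. [col 1: Q + V ≡ X (mod 10)] column 1 (Q + V ≡ X (mod 10), carry-in 0) doesn't pin Q yet; pick Q=9 and continue. So Q=9.
Step 4. [col 1: Q + V ≡ X (mod 10)] in column 1 we have Q+V≡X with carry-in 0; given Q=9, V=3 and digits 1,3,9 already taken and all letters distinct, that pins X to 2 ⇒ X=2.
Step 5. [col 2: O + O ≡ H (mod 10)] column 2 (O + O ≡ H (mod 10), carry-in 1) doesn't pin O yet; pick O=8 and continue. So O=8.
Step 6. [col 2: O + O ≡ H (mod 10)] column 2: given O=8, carry-in 1, and digits 1,2,3,8,9 already taken and all letters distinct, O+O≡H (mod 10) forces H=7. So H=7.
Step 7. [col 3: V + C ≡ Z (mod 10)] several values work for Z in column 3 (V + C ≡ Z (mod 10), carry-in 1); try Z=0. So Z=0.
Step 8. [col 3: V + C ≡ Z (mod 10)] from column 3 (V=3, Z=0, carry-in 1, digits 0,1,2,3,7,8,9 already taken and all letters distinct): C must equal 6, so C=6.
Step 9. [col 5: J + J ≡ U (mod 10)] column 5 reads J+J+carry(1)=U with U=1; with digits 0,1,2,3,6,7,8,9 already taken and all letters distinct, the only value for J is 5, so J=5.

Answer: C=6, H=7, J=5, O=8, Q=9, U=1, V=3, X=2, Z=0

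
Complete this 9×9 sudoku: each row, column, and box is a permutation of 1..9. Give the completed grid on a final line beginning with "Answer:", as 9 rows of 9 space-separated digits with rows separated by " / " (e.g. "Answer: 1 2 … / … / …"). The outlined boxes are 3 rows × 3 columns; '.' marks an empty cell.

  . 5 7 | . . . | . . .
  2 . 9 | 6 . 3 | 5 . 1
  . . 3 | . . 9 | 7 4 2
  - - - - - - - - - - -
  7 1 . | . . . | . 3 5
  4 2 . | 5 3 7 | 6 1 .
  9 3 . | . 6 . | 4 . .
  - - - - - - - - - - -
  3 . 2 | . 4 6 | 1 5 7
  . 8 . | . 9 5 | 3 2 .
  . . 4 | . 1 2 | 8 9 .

Step 1. [r6c9∈{8}] only 8 remains possible at r6c9 ⇒ r6c9=8.
Step 2. [r4c4∈{2,4,8,9}] across col 4, 9 lands solely at r4c4. So r4c4=9.
Step 3. [r9c9∈{6}] only 6 remains possible at r9c9, so r9c9=6.
Step 4. [r1c4∈{1,2,4,8}] col 4 places 4 nowhere but r1c4, so r1c4=4.
Step 5. [r4c3∈{6,8}] row 4 places 6 nowhere but r4c3 ⇒ r4c3=6.
Step 6. [r8c1∈{1,6}] r8c1 is the only open cell in row 8 admitting 6, so r8c1=6.
Step 7. [r6c6∈{1}] r6c6 has the single candidate 1. So r6c6=1.
Step 8. [r1c6∈{8}] r1c6 has the single candidate 8 ⇒ r1c6=8.
Step 9. [r1c7∈{9}] r1c7's peers cover all but 9. So r1c7=9.
Step 10. [r1c1∈{1}] nothing but 1 survives at r1c1. So r1c1=1.
Step 11. [r4c7∈{2}] only 2 remains possible at r4c7. So r4c7=2.
Step 12. [r9c2∈{7}] nothing but 7 survives at r9c2 ⇒ r9c2=7.
Step 13. [r3c2∈{6}] r3c2 is down to just 6. So r3c2=6.
Step 14. [r8c4∈{7}] only 7 remains possible at r8c4 ⇒ r8c4=7.
Step 15. [r3c4∈{1}] r3c4's peers cover all but 1. So r3c4=1.
Step 16. [r3c5∈{5}] nothing but 5 survives at r3c5, so r3c5=5.
Step 17. [r6c4∈{2}] r6c4 has the single candidate 2. So r6c4=2.
Step 18. [r8c3∈{1}] only 1 remains possible at r8c3 ⇒ r8c3=1.
Step 19. [r6c3∈{5}] r6c3 is down to just 5 ⇒ r6c3=5.
Step 20. [r7c4∈{8}] nothing but 8 survives at r7c4 ⇒ r7c4=8.
Step 21. [r8c9∈{4}] r8c9's peers cover all but 4, so r8c9=4.
Step 22. [r2c8∈{8}] r2c8's peers cover all but 8 ⇒ r2c8=8.
Step 23. [r5c3∈{8}] r5c3's peers cover all but 8 ⇒ r5c3=8.
Step 24. [r1c5∈{2}] only 2 remains possible at r1c5, so r1c5=2.
Step 25. [r4c5∈{8}] r4c5 is down to just 8 ⇒ r4c5=8.
Step 26. [r9c4∈{3}] nothing but 3 survives at r9c4, so r9c4=3.
Step 27. [r5c9∈{9}] r5c9 is down to just 9. So r5c9=9.
Step 28. [r3c1∈{8}] r3c1 is down to just 8. So r3c1=8.
Step 29. [r9c1∈{5}] r9c1 has the single candidate 5, so r9c1=5.
Step 30. [r2c5∈{7}] nothing but 7 survives at r2c5 ⇒ r2c5=7.
Step 31. [r7c2∈{9}] r7c2 is down to just 9, so r7c2=9.
Step 32. [r1c8∈{6}] r1c8 is down to just 6, so r1c8=6.
Step 33. [r2c2∈{4}] nothing but 4 survives at r2c2, so r2c2=4.
Step 34. [r4c6∈{4}] r4c6 has the single candidate 4. So r4c6=4.
Step 35. [r1c9∈{3}] r1c9 has the single candidate 3, so r1c9=3.
Step 36. [r6c8∈{7}] r6c8 has the single candidate 7, so r6c8=7.

Answer: 1 5 7 4 2 8 9 6 3 / 2 4 9 6 7 3 5 8 1 / 8 6 3 1 5 9 7 4 2 / 7 1 6 9 8 4 2 3 5 / 4 2 8 5 3 7 6 1 9 / 9 3 5 2 6 1 4 7 8 / 3 9 2 8 4 6 1 5 7 / 6 8 1 7 9 5 3 2 4 / 5 7 4 3 1 2 8 9 6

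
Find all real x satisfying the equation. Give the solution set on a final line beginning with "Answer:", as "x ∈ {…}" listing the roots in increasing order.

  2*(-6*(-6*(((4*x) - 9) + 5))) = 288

Step 1. [2*(-6*(-6*(((4*x) - 9) + 5))) = 288] divide by the outer 2, so div: -6*(-6*(((4*x) - 9) + 5)) = 144.
Step 2. [-6*(-6*(((4*x) - 9) + 5)) = 144] -6 out front; divide by -6. So div: -6*(((4*x) - 9) + 5) = -24.
Step 3. [-6*(((4*x) - 9) + 5) = -24] LHS = -6·(…); ÷-6 both sides ⇒ div: ((4*x) - 9) + 5 = 4.
Step 4. [((4*x) - 9) + 5 = 4] 5 comes off first (subtract 5). So sub: (4*x) - 9 = -1.
Step 5. [(4*x) - 9 = -1] -9 is outermost — add 9 both sides ⇒ sub: 4*x = 8.
Step 6. [4*x = 8] leading coefficient 4: divide by 4 ⇒ div: x = 2.

Answer: x ∈ {2}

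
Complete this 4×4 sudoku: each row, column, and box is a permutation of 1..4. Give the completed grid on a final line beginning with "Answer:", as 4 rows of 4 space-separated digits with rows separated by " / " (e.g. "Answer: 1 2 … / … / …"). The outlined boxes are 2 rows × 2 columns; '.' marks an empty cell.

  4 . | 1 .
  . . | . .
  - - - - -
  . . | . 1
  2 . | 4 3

Step 1. [r1c2∈{2,3}] across row 1, 3 lands solely at r1c2 ⇒ r1c2=3.
Step 2. [r2c2∈{1,2}] r2c2 is the only open cell in col 2 admitting 2, so r2c2=2.
Step 3. [r3c2∈{4}] r3c2's peers cover all but 4 ⇒ r3c2=4.
Step 4. [r2c1∈{1}] only 1 remains possible at r2c1 ⇒ r2c1=1.
Step 5. [r3c3∈{2}] only 2 remains possible at r3c3, so r3c3=2.
Step 6. [r2c3∈{3}] nothing but 3 survives at r2c3 ⇒ r2c3=3.
Step 7. [r4c2∈{1}] only 1 remains possible at r4c2 ⇒ r4c2=1.
Step 8. [r1c4∈{2}] nothing but 2 survives at r1c4. So r1c4=2.
Step 9. [r2c4∈{4}] r2c4 is down to just 4, so r2c4=4.
Step 10. [r3c1∈{3}] r3c1 is down to just 3, so r3c1=3.

Answer: 4 3 1 2 / 1 2 3 4 / 3 4 2 1 / 2 1 4 3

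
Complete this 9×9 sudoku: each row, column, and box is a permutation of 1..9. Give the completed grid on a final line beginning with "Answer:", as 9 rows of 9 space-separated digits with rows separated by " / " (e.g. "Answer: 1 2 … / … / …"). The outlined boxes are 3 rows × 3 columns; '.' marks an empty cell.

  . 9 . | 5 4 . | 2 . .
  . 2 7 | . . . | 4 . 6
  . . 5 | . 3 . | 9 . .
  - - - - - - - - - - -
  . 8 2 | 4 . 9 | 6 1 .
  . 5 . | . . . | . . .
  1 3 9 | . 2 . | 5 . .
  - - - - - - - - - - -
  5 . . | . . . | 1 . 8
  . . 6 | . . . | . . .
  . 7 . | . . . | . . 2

Step 1. [r9c7∈{3}] r9c7 is down to just 3, so r9c7=3.
Step 2. [r7c2∈{4}] only 4 remains possible at r7c2, so r7c2=4.
Step 3. [r5c1∈{4,6,7}] in box 4, 6 fits only at r5c1 ⇒ r5c1=6.
Step 4. [r1c6∈{1,6,7,8}] in row 1, 6 fits only at r1c6. So r1c6=6.
Step 5. [r8c9∈{4,5,7,9}] col 9 places 5 nowhere but r8c9 ⇒ r8c9=5.
Step 6. [r8c7∈{7}] r8c7 has the single candidate 7 ⇒ r8c7=7.
Step 7. [r8c1∈{2,3,8,9}] 2 has one home in col 1: r8c1. So r8c1=2.
Step 8. [r5c8∈{2,3,4,7,8,9}] r5c8 is the only open cell in row 5 admitting 2 ⇒ r5c8=2.
Step 9. [r8c2∈{1}] r8c2's peers cover all but 1, so r8c2=1.
Step 10. [r9c3∈{8}] only 8 remains possible at r9c3 ⇒ r9c3=8.
Step 11. [r5c7∈{8}] r5c7 is down to just 8, so r5c7=8.
Step 12. [r6c4∈{6,7,8}] across row 6, 6 lands solely at r6c4, so r6c4=6.
Step 13. [r6c6∈{7,8}] in row 6, 8 fits only at r6c6. So r6c6=8.
Step 14. [r2c6∈{1}] only 1 remains possible at r2c6, so r2c6=1.
Step 15. [r9c1∈{9}] nothing but 9 survives at r9c1. So r9c1=9.
Step 16. [r7c3∈{3}] only 3 remains possible at r7c3. So r7c3=3.
Step 17. [r5c9∈{3,4,7,9}] in row 5, 9 fits only at r5c9, so r5c9=9.
Step 18. [r9c6∈{4,5}] col 6 places 5 nowhere but r9c6 ⇒ r9c6=5.
Step 19. [r9c8∈{4,6}] row 9 places 4 nowhere but r9c8, so r9c8=4.
Step 20. [r6c8∈{7}] only 7 remains possible at r6c8. So r6c8=7.
Step 21. [r3c8∈{8}] nothing but 8 survives at r3c8 ⇒ r3c8=8.
Step 22. [r1c8∈{3}] nothing but 3 survives at r1c8, so r1c8=3.
Step 23. [r8c8∈{9}] r8c8's peers cover all but 9. So r8c8=9.
Step 24. [r3c9∈{1,7}] in row 3, 1 fits only at r3c9 ⇒ r3c9=1.
Step 25. [r8c5∈{8}] nothing but 8 survives at r8c5. So r8c5=8.
Step 26. [r9c5∈{1,6}] across row 9, 6 lands solely at r9c5, so r9c5=6.
Step 27. [r8c4∈{3}] r8c4 has the single candidate 3. So r8c4=3.
Step 28. [r2c5∈{9}] r2c5 is down to just 9. So r2c5=9.
Step 29. [r7c5∈{7}] r7c5's peers cover all but 7 ⇒ r7c5=7.
Step 30. [r7c6∈{2}] r7c6's peers cover all but 2 ⇒ r7c6=2.
Step 31. [r3c6∈{7}] nothing but 7 survives at r3c6 ⇒ r3c6=7.
Step 32. [r5c4∈{1,7}] in row 5, 7 fits only at r5c4. So r5c4=7.
Step 33. [r1c1∈{8}] r1c1 has the single candidate 8, so r1c1=8.
Step 34. [r3c4∈{2}] only 2 remains possible at r3c4 ⇒ r3c4=2.
Step 35. [r5c3∈{4}] nothing but 4 survives at r5c3. So r5c3=4.
Step 36. [r8c6∈{4}] r8c6 is down to just 4. So r8c6=4.
Step 37. [r3c1∈{4}] nothing but 4 survives at r3c1, so r3c1=4.
Step 38. [r1c9∈{7}] r1c9 is down to just 7. So r1c9=7.
Step 39. [r4c9∈{3}] r4c9's peers cover all but 3 ⇒ r4c9=3.
Step 40. [r6c9∈{4}] nothing but 4 survives at r6c9. So r6c9=4.
Step 41. [r2c8∈{5}] nothing but 5 survives at r2c8. So r2c8=5.
Step 42. [r5c5∈{1}] r5c5 has the single candidate 1. So r5c5=1.
Step 43. [r4c1∈{7}] only 7 remains possible at r4c1, so r4c1=7.
Step 44. [r5c6∈{3}] r5c6 has the single candidate 3. So r5c6=3.
Step 45. [r2c1∈{3}] r2c1 is down to just 3 ⇒ r2c1=3.
Step 46. [r7c4∈{9}] nothing but 9 survives at r7c4. So r7c4=9.
Step 47. [r7c8∈{6}] r7c8's peers cover all but 6 ⇒ r7c8=6.
Step 48. [r3c2∈{6}] only 6 remains possible at r3c2, so r3c2=6.
Step 49. [r9c4∈{1}] r9c4 has the single candidate 1, so r9c4=1.
Step 50. [r1c3∈{1}] nothing but 1 survives at r1c3, so r1c3=1.
Step 51. [r4c5∈{5}] r4c5's peers cover all but 5 ⇒ r4c5=5.
Step 52. [r2c4∈{8}] r2c4's peers cover all but 8 ⇒ r2c4=8.

Answer: 8 9 1 5 4 6 2 3 7 / 3 2 7 8 9 1 4 5 6 / 4 6 5 2 3 7 9 8 1 / 7 8 2 4 5 9 6 1 3 / 6 5 4 7 1 3 8 2 9 / 1 3 9 6 2 8 5 7 4 / 5 4 3 9 7 2 1 6 8 / 2 1 6 3 8 4 7 9 5 / 9 7 8 1 6 5 3 4 2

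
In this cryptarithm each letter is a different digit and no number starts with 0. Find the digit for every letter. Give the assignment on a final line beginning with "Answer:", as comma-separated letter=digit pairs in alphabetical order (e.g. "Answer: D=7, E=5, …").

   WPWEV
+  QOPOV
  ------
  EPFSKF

Step 1. [col 1: V + V ≡ F (mod 10)] no forcing yet in column 1 (carry-in 0); V=4 is free and consistent — try it ⇒ V=4.
Step 2. [E] adding two 5-digit numbers gives at most 5+1 digits, and here it does — E is that final carry and must be 1. So E=1.
Step 3. [col 1: V + V ≡ F (mod 10)] in column 1 we have V+V≡F with carry-in 0; given V=4 and digits 1,4 already taken and all letters distinct, that pins F to 8, so F=8.
Step 4. [col 2: E + O ≡ K (mod 10)] several values work for O in column 2 (E + O ≡ K (mod 10), carry-in 0); try O=6 ⇒ O=6.
Step 5. [col 2: E + O ≡ K (mod 10)] column 2 reads E+O+carry(0)=K with E=1, O=6; with digits 1,4,6,8 already taken and all letters distinct, the only value for K is 7. So K=7.
Step 6. [col 3: W + P ≡ S (mod 10)] several values work for P in column 3 (W + P ≡ S (mod 10), carry-in 0); try P=2. So P=2.
Step 7. [col 3: W + P ≡ S (mod 10)] in column 3 we have W+P≡S with carry-in 0; given P=2 and digits 1,2,4,6,7,8 already taken and all letters distinct, that pins S to 5. So S=5.
Step 8. [col 3: W + P ≡ S (mod 10)] column 3 reads W+P+carry(0)=S with P=2, S=5; with digits 1,2,4,5,6,7,8 already taken and all letters distinct, the only value for W is 3. So W=3.
Step 9. [col 5: W + Q ≡ P (mod 10)] from column 5 (W=3, P=2, carry-in 0, digits 1,2,3,4,5,6,7,8 already taken and all letters distinct): Q must equal 9, so Q=9.

Answer: E=1, F=8, K=7, O=6, P=2, Q=9, S=5, V=4, W=3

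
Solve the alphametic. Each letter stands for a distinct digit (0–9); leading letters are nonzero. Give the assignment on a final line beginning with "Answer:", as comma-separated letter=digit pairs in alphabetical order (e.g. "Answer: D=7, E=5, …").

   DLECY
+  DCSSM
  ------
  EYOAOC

Step 1. [col 1: Y + M ≡ C (mod 10)] several values work for C in column 1 (Y + M ≡ C (mod 10), carry-in 0); try C=6 ⇒ C=6.
Step 2. [col 1: Y + M ≡ C (mod 10)] several values work for M in column 1 (Y + M ≡ C (mod 10), carry-in 0); try M=9. So M=9.
Step 3. [E] adding two 5-digit numbers gives at most 5+1 digits, and here it does — E is that final carry and must be 1, so E=1.
Step 4. [col 1: Y + M ≡ C (mod 10)] column 1 reads Y+M+carry(0)=C with M=9, C=6; with digits 1,6,9 already taken and all letters distinct, the only value for Y is 7, so Y=7.
Step 5. [col 2: C + S ≡ O (mod 10)] several values work for O in column 2 (C + S ≡ O (mod 10), carry-in 1); try O=0 ⇒ O=0.
Step 6. [col 2: C + S ≡ O (mod 10)] column 2 reads C+S+carry(1)=O with C=6, O=0; with digits 0,1,6,7,9 already taken and all letters distinct, the only value for S is 3 ⇒ S=3.
Step 7. [col 3: E + S ≡ A (mod 10)] from column 3 (E=1, S=3, carry-in 1, digits 0,1,3,6,7,9 already taken and all letters distinct): A must equal 5 ⇒ A=5.
Step 8. [col 4: L + C ≡ O (mod 10)] from column 4 (C=6, O=0, carry-in 0, digits 0,1,3,5,6,7,9 already taken and all letters distinct): L must equal 4 ⇒ L=4.
Step 9. [col 5: D + D ≡ Y (mod 10)] from column 5 (Y=7, carry-in 1, digits 0,1,3,4,5,6,7,9 already taken and all letters distinct): D must equal 8 ⇒ D=8.

Answer: A=5, C=6, D=8, E=1, L=4, M=9, O=0, S=3, Y=7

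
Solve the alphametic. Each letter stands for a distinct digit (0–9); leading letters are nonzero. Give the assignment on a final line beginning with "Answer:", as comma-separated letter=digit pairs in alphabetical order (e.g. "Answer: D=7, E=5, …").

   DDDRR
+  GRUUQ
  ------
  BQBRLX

Step 1. [col 1: R + Q ≡ X (mod 10)] no forcing yet in column 1 (carry-in 0); Q=2 is free and consistent — try it. So Q=2.
Step 2. [col 1: R + Q ≡ X (mod 10)] X=5 is one option consistent with column 1 (R + Q ≡ X (mod 10), carry-in 0) — take it, so X=5.
Step 3. [B] adding two 5-digit numbers gives at most 5+1 digits, and here it does — B is that final carry and must be 1, so B=1.
Step 4. [col 1: R + Q ≡ X (mod 10)] column 1 reads R+Q+carry(0)=X with Q=2, X=5; with digits 1,2,5 already taken and all letters distinct, the only value for R is 3 ⇒ R=3.
Step 5. [col 2: R + U ≡ L (mod 10)] column 2 (R + U ≡ L (mod 10), carry-in 0) doesn't pin L yet; pick L=9 and continue. So L=9.
Step 6. [col 2: R + U ≡ L (mod 10)] column 2: given R=3, L=9, carry-in 0, and digits 1,2,3,5,9 already taken and all letters distinct, R+U≡L (mod 10) forces U=6, so U=6.
Step 7. [col 3: D + U ≡ R (mod 10)] from column 3 (U=6, R=3, carry-in 0, digits 1,2,3,5,6,9 already taken and all letters distinct): D must equal 7. So D=7.
Step 8. [col 5: D + G ≡ Q (mod 10)] in column 5 we have D+G≡Q with carry-in 1; given D=7, Q=2 and digits 1,2,3,5,6,7,9 already taken and all letters distinct, that pins G to 4, so G=4.

Answer: B=1, D=7, G=4, L=9, Q=2, R=3, U=6, X=5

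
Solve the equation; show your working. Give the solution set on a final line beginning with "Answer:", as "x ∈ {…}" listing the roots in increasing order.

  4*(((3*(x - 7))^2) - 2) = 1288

Step 1. [4*(((3*(x - 7))^2) - 2) = 1288] leading coefficient 4: divide by 4 ⇒ div: ((3*(x - 7))^2) - 2 = 322.
Step 2. [((3*(x - 7))^2) - 2 = 322] peel the -2: add 2 from each side. So sub: (3*(x - 7))^2 = 324.
Step 3. [(3*(x - 7))^2 = 324] 324 ≥ 0, LHS is (·)² — take ±√. So sqrt: 3*(x - 7) = 18 or -18.
Step 4. [3*(x - 7) = 18 or -18] 3·(inner) — divide through by 3 ⇒ div: x - 7 = 6 or -6.
Step 5. [x - 7 = 6 or -6] the outer -7 inverts by adding 7, so sub: x = 13 or 1.

Answer: x ∈ {1, 13}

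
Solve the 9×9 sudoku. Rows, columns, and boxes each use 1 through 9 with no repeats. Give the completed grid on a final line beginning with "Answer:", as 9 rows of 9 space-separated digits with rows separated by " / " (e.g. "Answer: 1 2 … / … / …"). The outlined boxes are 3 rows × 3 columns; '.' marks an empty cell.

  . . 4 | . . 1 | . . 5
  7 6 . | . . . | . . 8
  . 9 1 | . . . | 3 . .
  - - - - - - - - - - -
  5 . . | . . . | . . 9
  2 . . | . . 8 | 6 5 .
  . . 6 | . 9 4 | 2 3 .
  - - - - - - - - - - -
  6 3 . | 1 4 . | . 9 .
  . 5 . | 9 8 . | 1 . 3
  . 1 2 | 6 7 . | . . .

Step 1. [r3c9∈{2,4,6,7}] across col 9, 6 lands solely at r3c9 ⇒ r3c9=6.
Step 2. [r3c1∈{8}] r3c1's peers cover all but 8 ⇒ r3c1=8.
Step 3. [r8c6∈{2}] r8c6's peers cover all but 2 ⇒ r8c6=2.
Step 4. [r9c9∈{4}] r9c9's peers cover all but 4. So r9c9=4.
Step 5. [r2c3∈{3,5}] 5 has one home in col 3: r2c3 ⇒ r2c3=5.
Step 6. [r8c3∈{7}] nothing but 7 survives at r8c3. So r8c3=7.
Step 7. [r7c6∈{5}] r7c6 is down to just 5. So r7c6=5.
Step 8. [r3c6∈{7}] r3c6 has the single candidate 7. So r3c6=7.
Step 9. [r2c8∈{1,2,4}] across row 2, 1 lands solely at r2c8. So r2c8=1.
Step 10. [r4c5∈{1,2,3,6}] row 4 places 1 nowhere but r4c5 ⇒ r4c5=1.
Step 11. [r5c5∈{3}] r5c5 has the single candidate 3 ⇒ r5c5=3.
Step 12. [r2c5∈{2}] only 2 remains possible at r2c5, so r2c5=2.
Step 13. [r5c4∈{7}] nothing but 7 survives at r5c4 ⇒ r5c4=7.
Step 14. [r9c8∈{8}] r9c8's peers cover all but 8. So r9c8=8.
Step 15. [r4c7∈{4,7,8}] in col 7, 8 fits only at r4c7 ⇒ r4c7=8.
Step 16. [r4c8∈{4,7}] box 6 places 4 nowhere but r4c8, so r4c8=4.
Step 17. [r6c9∈{1,7}] r6c9 is the only open cell in box 6 admitting 7 ⇒ r6c9=7.
Step 18. [r2c6∈{3,9}] 9 has one home in col 6: r2c6, so r2c6=9.
Step 19. [r2c4∈{3,4}] 3 has one home in row 2: r2c4 ⇒ r2c4=3.
Step 20. [r1c8∈{2,7}] col 8 places 7 nowhere but r1c8. So r1c8=7.
Step 21. [r3c4∈{4,5}] r3c4 is the only open cell in row 3 admitting 4. So r3c4=4.
Step 22. [r4c4∈{2}] r4c4 is down to just 2. So r4c4=2.
Step 23. [r1c1∈{3}] r1c1 is down to just 3 ⇒ r1c1=3.
Step 24. [r4c3∈{3}] r4c3 is down to just 3. So r4c3=3.
Step 25. [r6c1∈{1}] nothing but 1 survives at r6c1, so r6c1=1.
Step 26. [r5c9∈{1}] r5c9's peers cover all but 1 ⇒ r5c9=1.
Step 27. [r1c5∈{6}] r1c5 is down to just 6. So r1c5=6.
Step 28. [r9c1∈{9}] only 9 remains possible at r9c1, so r9c1=9.
Step 29. [r6c2∈{8}] nothing but 8 survives at r6c2 ⇒ r6c2=8.
Step 30. [r3c8∈{2}] r3c8 has the single candidate 2. So r3c8=2.
Step 31. [r4c6∈{6}] r4c6 has the single candidate 6, so r4c6=6.
Step 32. [r7c7∈{7}] nothing but 7 survives at r7c7, so r7c7=7.
Step 33. [r1c7∈{9}] nothing but 9 survives at r1c7. So r1c7=9.
Step 34. [r4c2∈{7}] r4c2's peers cover all but 7, so r4c2=7.
Step 35. [r7c9∈{2}] r7c9's peers cover all but 2, so r7c9=2.
Step 36. [r9c6∈{3}] r9c6 is down to just 3. So r9c6=3.
Step 37. [r9c7∈{5}] only 5 remains possible at r9c7, so r9c7=5.
Step 38. [r8c1∈{4}] only 4 remains possible at r8c1, so r8c1=4.
Step 39. [r5c3∈{9}] r5c3's peers cover all but 9 ⇒ r5c3=9.
Step 40. [r2c7∈{4}] r2c7's peers cover all but 4 ⇒ r2c7=4.
Step 41. [r1c2∈{2}] r1c2 has the single candidate 2, so r1c2=2.
Step 42. [r6c4∈{5}] r6c4 is down to just 5, so r6c4=5.
Step 43. [r7c3∈{8}] r7c3's peers cover all but 8 ⇒ r7c3=8.
Step 44. [r8c8∈{6}] r8c8 is down to just 6 ⇒ r8c8=6.
Step 45. [r1c4∈{8}] nothing but 8 survives at r1c4 ⇒ r1c4=8.
Step 46. [r3c5∈{5}] only 5 remains possible at r3c5, so r3c5=5.
Step 47. [r5c2∈{4}] r5c2's peers cover all but 4, so r5c2=4.

Answer: 3 2 4 8 6 1 9 7 5 / 7 6 5 3 2 9 4 1 8 / 8 9 1 4 5 7 3 2 6 / 5 7 3 2 1 6 8 4 9 / 2 4 9 7 3 8 6 5 1 / 1 8 6 5 9 4 2 3 7 / 6 3 8 1 4 5 7 9 2 / 4 5 7 9 8 2 1 6 3 / 9 1 2 6 7 3 5 8 4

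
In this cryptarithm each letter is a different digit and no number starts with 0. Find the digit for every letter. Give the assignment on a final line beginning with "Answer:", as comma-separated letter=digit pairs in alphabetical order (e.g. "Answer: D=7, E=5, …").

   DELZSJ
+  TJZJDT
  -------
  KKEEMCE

Step 1. [col 1: J + T ≡ E (mod 10)] no forcing yet in column 1 (carry-in 0); T=3 is free and consistent — try it. So T=3.
Step 2. [K] the sum has 7 digits but both addends have 6; that extra leading digit K is the final carry, namely 1, so K=1.
Step 3. [col 1: J + T ≡ E (mod 10)] no forcing yet in column 1 (carry-in 0); J=9 is free and consistent — try it ⇒ J=9.
Step 4. [col 1: J + T ≡ E (mod 10)] column 1: given J=9, T=3, carry-in 0, and digits 1,3,9 already taken and all letters distinct, J+T≡E (mod 10) forces E=2. So E=2.
Step 5. [col 2: S + D ≡ C (mod 10)] no forcing yet in column 2 (carry-in 1); C=8 is free and consistent — try it. So C=8.
Step 6. [col 2: S + D ≡ C (mod 10)] several values work for S in column 2 (S + D ≡ C (mod 10), carry-in 1); try S=0, so S=0.
Step 7. [col 2: S + D ≡ C (mod 10)] from column 2 (S=0, C=8, carry-in 1, digits 0,1,2,3,8,9 already taken and all letters distinct): D must equal 7, so D=7.
Step 8. [col 3: Z + J ≡ M (mod 10)] several values work for M in column 3 (Z + J ≡ M (mod 10), carry-in 0); try M=4. So M=4.
Step 9. [col 3: Z + J ≡ M (mod 10)] column 3 reads Z+J+carry(0)=M with J=9, M=4; with digits 0,1,2,3,4,7,8,9 already taken and all letters distinct, the only value for Z is 5. So Z=5.
Step 10. [col 4: L + Z ≡ E (mod 10)] from column 4 (Z=5, E=2, carry-in 1, digits 0,1,2,3,4,5,7,8,9 already taken and all letters distinct): L must equal 6 ⇒ L=6.

Answer: C=8, D=7, E=2, J=9, K=1, L=6, M=4, S=0, T=3, Z=5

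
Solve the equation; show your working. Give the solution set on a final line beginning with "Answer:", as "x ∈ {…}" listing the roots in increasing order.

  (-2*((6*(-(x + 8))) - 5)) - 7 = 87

Step 1. [(-2*((6*(-(x + 8))) - 5)) - 7 = 87] the outer -7 inverts by adding 7, so sub: -2*((6*(-(x + 8))) - 5) = 94.
Step 2. [-2*((6*(-(x + 8))) - 5) = 94] leading coefficient -2: divide by -2. So div: (6*(-(x + 8))) - 5 = -47.
Step 3. [(6*(-(x + 8))) - 5 = -47] -5 is outermost — add 5 both sides. So sub: 6*(-(x + 8)) = -42.
Step 4. [6*(-(x + 8)) = -42] leading coefficient 6: divide by 6 ⇒ div: -(x + 8) = -7.
Step 5. [-(x + 8) = -7] leading − — multiply by −1 ⇒ neg: x + 8 = 7.
Step 6. [x + 8 = 7] subtract 8: x sits inside (… + 8), so sub: x = -1.

Answer: x ∈ {-1}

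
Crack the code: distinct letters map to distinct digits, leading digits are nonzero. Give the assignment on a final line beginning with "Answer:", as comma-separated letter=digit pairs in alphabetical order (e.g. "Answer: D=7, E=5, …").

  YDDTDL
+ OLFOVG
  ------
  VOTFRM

Step 1. [col 1: L + G ≡ M (mod 10)] no forcing yet in column 1 (carry-in 0); L=4 is free and consistent — try it ⇒ L=4.
Step 2. [col 1: L + G ≡ M (mod 10)] G=9 is one option consistent with column 1 (L + G ≡ M (mod 10), carry-in 0) — take it ⇒ G=9.
Step 3. [col 1: L + G ≡ M (mod 10)] in column 1 we have L+G≡M with carry-in 0; given L=4, G=9 and digits 4,9 already taken and all letters distinct, that pins M to 3. So M=3.
Step 4. [col 2: D + V ≡ R (mod 10)] no forcing yet in column 2 (carry-in 1); V=7 is free and consistent — try it, so V=7.
Step 5. [col 2: D + V ≡ R (mod 10)] several values work for D in column 2 (D + V ≡ R (mod 10), carry-in 1); try D=2, so D=2.
Step 6. [col 2: D + V ≡ R (mod 10)] from column 2 (D=2, V=7, carry-in 1, digits 2,3,4,7,9 already taken and all letters distinct): R must equal 0, so R=0.
Step 7. [col 3: T + O ≡ F (mod 10)] column 3 (T + O ≡ F (mod 10), carry-in 1) doesn't pin F yet; pick F=5 and continue, so F=5.
Step 8. [col 3: T + O ≡ F (mod 10)] no forcing yet in column 3 (carry-in 1); O=6 is free and consistent — try it, so O=6.
Step 9. [col 3: T + O ≡ F (mod 10)] column 3 reads T+O+carry(1)=F with O=6, F=5; with digits 0,2,3,4,5,6,7,9 already taken and all letters distinct, the only value for T is 8 ⇒ T=8.
Step 10. [col 6: Y + O ≡ V (mod 10)] from column 6 (O=6, V=7, carry-in 0, digits 0,2,3,4,5,6,7,8,9 already taken and all letters distinct): Y must equal 1, so Y=1.

Answer: D=2, F=5, G=9, L=4, M=3, O=6, R=0, T=8, V=7, Y=1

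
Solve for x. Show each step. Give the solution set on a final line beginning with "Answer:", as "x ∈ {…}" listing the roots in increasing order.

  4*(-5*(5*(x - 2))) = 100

Step 1. [4*(-5*(5*(x - 2))) = 100] divide by the outer 4. So div: -5*(5*(x - 2)) = 25.
Step 2. [-5*(5*(x - 2)) = 25] leading coefficient -5: divide by -5. So div: 5*(x - 2) = -5.
Step 3. [5*(x - 2) = -5] divide by the outer 5. So div: x - 2 = -1.
Step 4. [x - 2 = -1] the outer -2 inverts by adding 2 ⇒ sub: x = 1.

Answer: x ∈ {1}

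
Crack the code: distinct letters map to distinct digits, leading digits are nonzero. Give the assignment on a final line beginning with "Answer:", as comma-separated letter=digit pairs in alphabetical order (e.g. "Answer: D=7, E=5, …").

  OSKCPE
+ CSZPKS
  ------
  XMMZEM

Step 1. [col 1: E + S ≡ M (mod 10)] several values work for M in column 1 (E + S ≡ M (mod 10), carry-in 0); try M=5 ⇒ M=5.
Step 2. [col 1: E + S ≡ M (mod 10)] S=2 is one option consistent with column 1 (E + S ≡ M (mod 10), carry-in 0) — take it, so S=2.
Step 3. [col 1: E + S ≡ M (mod 10)] from column 1 (S=2, M=5, carry-in 0, digits 2,5 already taken and all letters distinct): E must equal 3 ⇒ E=3.
Step 4. [col 2: P + K ≡ E (mod 10)] P=4 is one option consistent with column 2 (P + K ≡ E (mod 10), carry-in 0) — take it. So P=4.
Step 5. [col 2: P + K ≡ E (mod 10)] in column 2 we have P+K≡E with carry-in 0; given P=4, E=3 and digits 2,3,4,5 already taken and all letters distinct, that pins K to 9, so K=9.
Step 6. [col 3: C + P ≡ Z (mod 10)] column 3 (C + P ≡ Z (mod 10), carry-in 1) doesn't pin C yet; pick C=1 and continue, so C=1.
Step 7. [col 3: C + P ≡ Z (mod 10)] column 3: given C=1, P=4, carry-in 1, and digits 1,2,3,4,5,9 already taken and all letters distinct, C+P≡Z (mod 10) forces Z=6 ⇒ Z=6.
Step 8. [col 6: O + C ≡ X (mod 10)] in column 6 we have O+C≡X with carry-in 0; given C=1 and digits 1,2,3,4,5,6,9 already taken and all letters distinct, that pins X to 8, so X=8.
Step 9. [col 6: O + C ≡ X (mod 10)] column 6: given C=1, X=8, carry-in 0, and digits 1,2,3,4,5,6,8,9 already taken and all letters distinct, O+C≡X (mod 10) forces O=7. So O=7.

Answer: C=1, E=3, K=9, M=5, O=7, P=4, S=2, X=8, Z=6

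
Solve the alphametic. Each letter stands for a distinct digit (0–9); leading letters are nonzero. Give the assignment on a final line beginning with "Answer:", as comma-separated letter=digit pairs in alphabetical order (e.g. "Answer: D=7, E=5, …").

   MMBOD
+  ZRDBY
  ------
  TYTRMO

Step 1. [col 1: D + Y ≡ O (mod 10)] column 1 (D + Y ≡ O (mod 10), carry-in 0) doesn't pin O yet; pick O=4 and continue ⇒ O=4.
Step 2. [col 1: D + Y ≡ O (mod 10)] no forcing yet in column 1 (carry-in 0); Y=5 is free and consistent — try it ⇒ Y=5.
Step 3. [col 1: D + Y ≡ O (mod 10)] from column 1 (Y=5, O=4, carry-in 0, digits 4,5 already taken and all letters distinct): D must equal 9. So D=9.
Step 4. [col 2: O + B ≡ M (mod 10)] column 2 (O + B ≡ M (mod 10), carry-in 1) doesn't pin M yet; pick M=8 and continue. So M=8.
Step 5. [col 2: O + B ≡ M (mod 10)] column 2: given O=4, M=8, carry-in 1, and digits 4,5,8,9 already taken and all letters distinct, O+B≡M (mod 10) forces B=3 ⇒ B=3.
Step 6. [col 3: B + D ≡ R (mod 10)] from column 3 (B=3, D=9, carry-in 0, digits 3,4,5,8,9 already taken and all letters distinct): R must equal 2. So R=2.
Step 7. [col 4: M + R ≡ T (mod 10)] column 4 reads M+R+carry(1)=T with M=8, R=2; with digits 2,3,4,5,8,9 already taken and all letters distinct, the only value for T is 1, so T=1.
Step 8. [col 5: M + Z ≡ Y (mod 10)] from column 5 (M=8, Y=5, carry-in 1, digits 1,2,3,4,5,8,9 already taken and all letters distinct): Z must equal 6 ⇒ Z=6.

Answer: B=3, D=9, M=8, O=4, R=2, T=1, Y=5, Z=6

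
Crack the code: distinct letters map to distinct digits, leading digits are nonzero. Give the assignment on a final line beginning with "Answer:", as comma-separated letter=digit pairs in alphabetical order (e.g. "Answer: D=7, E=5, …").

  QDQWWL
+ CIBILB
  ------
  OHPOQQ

Step 1. [col 1: L + B ≡ Q (mod 10)] column 1 (L + B ≡ Q (mod 10), carry-in 0) doesn't pin Q yet; pick Q=1 and continue, so Q=1.
Step 2. [col 1: L + B ≡ Q (mod 10)] column 1 (L + B ≡ Q (mod 10), carry-in 0) doesn't pin B yet; pick B=7 and continue ⇒ B=7.
Step 3. [col 1: L + B ≡ Q (mod 10)] in column 1 we have L+B≡Q with carry-in 0; given B=7, Q=1 and digits 1,7 already taken and all letters distinct, that pins L to 4. So L=4.
Step 4. [col 2: W + L ≡ Q (mod 10)] from column 2 (L=4, Q=1, carry-in 1, digits 1,4,7 already taken and all letters distinct): W must equal 6 ⇒ W=6.
Step 5. [col 3: W + I ≡ O (mod 10)] no forcing yet in column 3 (carry-in 1); I=8 is free and consistent — try it ⇒ I=8.
Step 6. [col 3: W + I ≡ O (mod 10)] column 3 reads W+I+carry(1)=O with W=6, I=8; with digits 1,4,6,7,8 already taken and all letters distinct, the only value for O is 5. So O=5.
Step 7. [col 4: Q + B ≡ P (mod 10)] in column 4 we have Q+B≡P with carry-in 1; given Q=1, B=7 and digits 1,4,5,6,7,8 already taken and all letters distinct, that pins P to 9. So P=9.
Step 8. [col 5: D + I ≡ H (mod 10)] column 5: given I=8, carry-in 0, and digits 1,4,5,6,7,8,9 already taken and all letters distinct, D+I≡H (mod 10) forces D=2. So D=2.
Step 9. [col 5: D + I ≡ H (mod 10)] from column 5 (D=2, I=8, carry-in 0, digits 1,2,4,5,6,7,8,9 already taken and all letters distinct): H must equal 0. So H=0.
Step 10. [col 6: Q + C ≡ O (mod 10)] column 6 reads Q+C+carry(1)=O with Q=1, O=5; with digits 0,1,2,4,5,6,7,8,9 already taken and all letters distinct, the only value for C is 3. So C=3.

Answer: B=7, C=3, D=2, H=0, I=8, L=4, O=5, P=9, Q=1, W=6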